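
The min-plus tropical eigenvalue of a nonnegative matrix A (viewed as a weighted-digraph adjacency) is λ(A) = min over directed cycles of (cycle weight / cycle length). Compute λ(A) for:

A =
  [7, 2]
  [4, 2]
λ(A) = 2

Enumerate directed cycles and compute their means (weight / length). Sample:
  cycle 0 → 0: weight = 7, length = 1, mean = 7/1 ≈ 7.000
  cycle 1 → 1: weight = 2, length = 1, mean = 2/1 ≈ 2.000
  cycle 0 → 1 → 0: weight = 6, length = 2, mean = 6/2 ≈ 3.000
  cycle 1 → 0 → 1: weight = 6, length = 2, mean = 6/2 ≈ 3.000
Minimum mean = 2.000, attained e.g. along the cycle 1 → 1 with weight 2 and length 1. So λ(A) = 2/1 = 2.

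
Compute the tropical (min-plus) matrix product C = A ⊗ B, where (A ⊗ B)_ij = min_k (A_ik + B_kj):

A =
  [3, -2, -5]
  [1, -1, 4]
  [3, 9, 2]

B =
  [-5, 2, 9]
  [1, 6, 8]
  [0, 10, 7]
A ⊗ B =
  [-5, 4, 2]
  [-4, 3, 7]
  [-2, 5, 9]

Apply the min-plus product entry-by-entry:
  C[0][0] = min over k of (A[0][0] + B[0][0] = 3 + -5 = -2, A[0][1] + B[1][0] = -2 + 1 = -1, A[0][2] + B[2][0] = -5 + 0 = -5) = -5 (attained at k = 2)
  C[0][1] = min over k of (A[0][0] + B[0][1] = 3 + 2 = 5, A[0][1] + B[1][1] = -2 + 6 = 4, A[0][2] + B[2][1] = -5 + 10 = 5) = 4 (attained at k = 1)
  C[0][2] = min over k of (A[0][0] + B[0][2] = 3 + 9 = 12, A[0][1] + B[1][2] = -2 + 8 = 6, A[0][2] + B[2][2] = -5 + 7 = 2) = 2 (attained at k = 2)
  C[1][0] = min over k of (A[1][0] + B[0][0] = 1 + -5 = -4, A[1][1] + B[1][0] = -1 + 1 = 0, A[1][2] + B[2][0] = 4 + 0 = 4) = -4 (attained at k = 0)
  C[1][1] = min over k of (A[1][0] + B[0][1] = 1 + 2 = 3, A[1][1] + B[1][1] = -1 + 6 = 5, A[1][2] + B[2][1] = 4 + 10 = 14) = 3 (attained at k = 0)
  C[1][2] = min over k of (A[1][0] + B[0][2] = 1 + 9 = 10, A[1][1] + B[1][2] = -1 + 8 = 7, A[1][2] + B[2][2] = 4 + 7 = 11) = 7 (attained at k = 1)
  C[2][0] = min over k of (A[2][0] + B[0][0] = 3 + -5 = -2, A[2][1] + B[1][0] = 9 + 1 = 10, A[2][2] + B[2][0] = 2 + 0 = 2) = -2 (attained at k = 0)
  C[2][1] = min over k of (A[2][0] + B[0][1] = 3 + 2 = 5, A[2][1] + B[1][1] = 9 + 6 = 15, A[2][2] + B[2][1] = 2 + 10 = 12) = 5 (attained at k = 0)
  C[2][2] = min over k of (A[2][0] + B[0][2] = 3 + 9 = 12, A[2][1] + B[1][2] = 9 + 8 = 17, A[2][2] + B[2][2] = 2 + 7 = 9) = 9 (attained at k = 2)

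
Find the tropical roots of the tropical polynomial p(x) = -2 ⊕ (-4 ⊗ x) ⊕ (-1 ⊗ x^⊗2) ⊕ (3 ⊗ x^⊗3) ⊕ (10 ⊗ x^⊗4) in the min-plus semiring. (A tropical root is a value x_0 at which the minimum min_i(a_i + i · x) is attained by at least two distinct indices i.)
Roots: {-7, -4, -3, 2}

Each tropical root is a break point of the lower envelope of the lines y = a_i + i · x (there are 5 lines, with slopes 0, 1, ..., 4). Only the lines that attain the minimum somewhere contribute to roots; other lines are dominated. Here the surviving (envelope) indices are i = 4, i = 3, i = 2, i = 1, i = 0.
Intersections between consecutive envelope lines give the roots: for adjacent envelope indices i < j the intersection is x = (a_i − a_j) / (j − i). Reading off the sorted break points: {-7, -4, -3, 2}.
Verification: at each break x_0, at least two indices attain the minimum of min_i(a_i + i · x_0).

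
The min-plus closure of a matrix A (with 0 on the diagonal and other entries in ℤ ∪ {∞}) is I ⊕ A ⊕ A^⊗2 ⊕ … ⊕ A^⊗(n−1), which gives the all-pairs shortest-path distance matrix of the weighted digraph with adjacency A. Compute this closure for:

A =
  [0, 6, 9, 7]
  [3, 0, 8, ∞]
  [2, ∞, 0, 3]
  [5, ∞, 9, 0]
Closure =
  [0, 6, 9, 7]
  [3, 0, 8, 10]
  [2, 8, 0, 3]
  [5, 11, 9, 0]

This is the Floyd-Warshall all-pairs shortest-path computation. For each intermediate vertex k = 0, 1, …, 3, update dist[i][j] ← min(dist[i][j], dist[i][k] + dist[k][j]). The final matrix gives, for each (i, j), the minimum total weight of any directed path from i to j (possibly empty when i = j).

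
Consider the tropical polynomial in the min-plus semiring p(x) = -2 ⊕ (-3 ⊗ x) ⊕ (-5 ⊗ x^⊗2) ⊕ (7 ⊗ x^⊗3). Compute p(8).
p(8) = -2

A tropical monomial a ⊗ x^⊗i evaluates to a + i · x. Evaluating each term at x = 8:
  Term 0 contributes -2 + 0 · 8 = -2
  Term 1 contributes -3 + 1 · 8 = 5
  Term 2 contributes -5 + 2 · 8 = 11
  Term 3 contributes 7 + 3 · 8 = 31
p(8) = ⊕ of these = min[-2, 5, 11, 31] = -2.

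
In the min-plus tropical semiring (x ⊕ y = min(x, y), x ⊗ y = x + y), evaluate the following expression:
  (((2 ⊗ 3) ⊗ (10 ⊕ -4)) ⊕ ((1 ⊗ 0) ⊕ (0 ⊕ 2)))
(((2 ⊗ 3) ⊗ (10 ⊕ -4)) ⊕ ((1 ⊗ 0) ⊕ (0 ⊕ 2))) = 0

Expand innermost to outermost. Recall ⊕ takes the minimum of its arguments and ⊗ takes their sum. Working out the expression (((2 ⊗ 3) ⊗ (10 ⊕ -4)) ⊕ ((1 ⊗ 0) ⊕ (0 ⊕ 2))) gives 0.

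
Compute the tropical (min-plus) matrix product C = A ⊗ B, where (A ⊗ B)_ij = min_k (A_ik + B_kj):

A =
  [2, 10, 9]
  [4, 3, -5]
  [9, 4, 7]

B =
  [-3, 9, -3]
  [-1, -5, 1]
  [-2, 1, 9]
A ⊗ B =
  [-1, 5, -1]
  [-7, -4, 1]
  [3, -1, 5]

Apply the min-plus product entry-by-entry:
  C[0][0] = min over k of (A[0][0] + B[0][0] = 2 + -3 = -1, A[0][1] + B[1][0] = 10 + -1 = 9, A[0][2] + B[2][0] = 9 + -2 = 7) = -1 (attained at k = 0)
  C[0][1] = min over k of (A[0][0] + B[0][1] = 2 + 9 = 11, A[0][1] + B[1][1] = 10 + -5 = 5, A[0][2] + B[2][1] = 9 + 1 = 10) = 5 (attained at k = 1)
  C[0][2] = min over k of (A[0][0] + B[0][2] = 2 + -3 = -1, A[0][1] + B[1][2] = 10 + 1 = 11, A[0][2] + B[2][2] = 9 + 9 = 18) = -1 (attained at k = 0)
  C[1][0] = min over k of (A[1][0] + B[0][0] = 4 + -3 = 1, A[1][1] + B[1][0] = 3 + -1 = 2, A[1][2] + B[2][0] = -5 + -2 = -7) = -7 (attained at k = 2)
  C[1][1] = min over k of (A[1][0] + B[0][1] = 4 + 9 = 13, A[1][1] + B[1][1] = 3 + -5 = -2, A[1][2] + B[2][1] = -5 + 1 = -4) = -4 (attained at k = 2)
  C[1][2] = min over k of (A[1][0] + B[0][2] = 4 + -3 = 1, A[1][1] + B[1][2] = 3 + 1 = 4, A[1][2] + B[2][2] = -5 + 9 = 4) = 1 (attained at k = 0)
  C[2][0] = min over k of (A[2][0] + B[0][0] = 9 + -3 = 6, A[2][1] + B[1][0] = 4 + -1 = 3, A[2][2] + B[2][0] = 7 + -2 = 5) = 3 (attained at k = 1)
  C[2][1] = min over k of (A[2][0] + B[0][1] = 9 + 9 = 18, A[2][1] + B[1][1] = 4 + -5 = -1, A[2][2] + B[2][1] = 7 + 1 = 8) = -1 (attained at k = 1)
  C[2][2] = min over k of (A[2][0] + B[0][2] = 9 + -3 = 6, A[2][1] + B[1][2] = 4 + 1 = 5, A[2][2] + B[2][2] = 7 + 9 = 16) = 5 (attained at k = 1)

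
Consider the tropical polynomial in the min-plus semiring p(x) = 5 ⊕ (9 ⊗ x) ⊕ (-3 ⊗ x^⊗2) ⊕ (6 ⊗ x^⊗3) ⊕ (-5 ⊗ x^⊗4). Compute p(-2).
p(-2) = -13

A tropical monomial a ⊗ x^⊗i evaluates to a + i · x. Evaluating each term at x = -2:
  Term 0 contributes 5 + 0 · -2 = 5
  Term 1 contributes 9 + 1 · -2 = 7
  Term 2 contributes -3 + 2 · -2 = -7
  Term 3 contributes 6 + 3 · -2 = 0
  Term 4 contributes -5 + 4 · -2 = -13
p(-2) = ⊕ of these = min[5, 7, -7, 0, -13] = -13.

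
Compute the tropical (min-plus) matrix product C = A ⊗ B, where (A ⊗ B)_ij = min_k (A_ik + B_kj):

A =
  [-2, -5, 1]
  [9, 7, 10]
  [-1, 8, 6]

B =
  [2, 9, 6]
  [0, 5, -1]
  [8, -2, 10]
A ⊗ B =
  [-5, -1, -6]
  [7, 8, 6]
  [1, 4, 5]

Apply the min-plus product entry-by-entry:
  C[0][0] = min over k of (A[0][0] + B[0][0] = -2 + 2 = 0, A[0][1] + B[1][0] = -5 + 0 = -5, A[0][2] + B[2][0] = 1 + 8 = 9) = -5 (attained at k = 1)
  C[0][1] = min over k of (A[0][0] + B[0][1] = -2 + 9 = 7, A[0][1] + B[1][1] = -5 + 5 = 0, A[0][2] + B[2][1] = 1 + -2 = -1) = -1 (attained at k = 2)
  C[0][2] = min over k of (A[0][0] + B[0][2] = -2 + 6 = 4, A[0][1] + B[1][2] = -5 + -1 = -6, A[0][2] + B[2][2] = 1 + 10 = 11) = -6 (attained at k = 1)
  C[1][0] = min over k of (A[1][0] + B[0][0] = 9 + 2 = 11, A[1][1] + B[1][0] = 7 + 0 = 7, A[1][2] + B[2][0] = 10 + 8 = 18) = 7 (attained at k = 1)
  C[1][1] = min over k of (A[1][0] + B[0][1] = 9 + 9 = 18, A[1][1] + B[1][1] = 7 + 5 = 12, A[1][2] + B[2][1] = 10 + -2 = 8) = 8 (attained at k = 2)
  C[1][2] = min over k of (A[1][0] + B[0][2] = 9 + 6 = 15, A[1][1] + B[1][2] = 7 + -1 = 6, A[1][2] + B[2][2] = 10 + 10 = 20) = 6 (attained at k = 1)
  C[2][0] = min over k of (A[2][0] + B[0][0] = -1 + 2 = 1, A[2][1] + B[1][0] = 8 + 0 = 8, A[2][2] + B[2][0] = 6 + 8 = 14) = 1 (attained at k = 0)
  C[2][1] = min over k of (A[2][0] + B[0][1] = -1 + 9 = 8, A[2][1] + B[1][1] = 8 + 5 = 13, A[2][2] + B[2][1] = 6 + -2 = 4) = 4 (attained at k = 2)
  C[2][2] = min over k of (A[2][0] + B[0][2] = -1 + 6 = 5, A[2][1] + B[1][2] = 8 + -1 = 7, A[2][2] + B[2][2] = 6 + 10 = 16) = 5 (attained at k = 0)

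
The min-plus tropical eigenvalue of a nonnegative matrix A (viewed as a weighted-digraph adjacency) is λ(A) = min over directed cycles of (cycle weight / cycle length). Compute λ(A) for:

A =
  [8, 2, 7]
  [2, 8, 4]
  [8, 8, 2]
λ(A) = 2

Enumerate directed cycles and compute their means (weight / length). Sample:
  cycle 0 → 0: weight = 8, length = 1, mean = 8/1 ≈ 8.000
  cycle 1 → 1: weight = 8, length = 1, mean = 8/1 ≈ 8.000
  cycle 2 → 2: weight = 2, length = 1, mean = 2/1 ≈ 2.000
  cycle 0 → 1 → 0: weight = 4, length = 2, mean = 4/2 ≈ 2.000
  cycle 0 → 2 → 0: weight = 15, length = 2, mean = 15/2 ≈ 7.500
  cycle 1 → 0 → 1: weight = 4, length = 2, mean = 4/2 ≈ 2.000
Minimum mean = 2.000, attained e.g. along the cycle 2 → 2 with weight 2 and length 1. So λ(A) = 2/1 = 2.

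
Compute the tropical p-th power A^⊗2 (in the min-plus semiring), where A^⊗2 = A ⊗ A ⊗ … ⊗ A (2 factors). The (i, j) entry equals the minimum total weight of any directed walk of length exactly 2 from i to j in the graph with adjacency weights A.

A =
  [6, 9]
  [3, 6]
A^⊗2 =
  [12, 15]
  [9, 12]

Each entry (A^⊗2)_ij equals the minimum over all length-2 walks i = v_0 → v_1 → … → v_2 = j of Σ_t A[v_t][v_{t+1}]. For example, for (i, j) = (0, 1) we minimise over 2 possible intermediate vertex sequences; the minimum is 15, attained along the walk 0 → 0 → 1.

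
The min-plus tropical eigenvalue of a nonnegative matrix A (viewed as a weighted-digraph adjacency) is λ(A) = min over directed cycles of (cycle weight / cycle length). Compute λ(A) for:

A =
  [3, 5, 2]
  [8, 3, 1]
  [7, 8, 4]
λ(A) = 3

Enumerate directed cycles and compute their means (weight / length). Sample:
  cycle 0 → 0: weight = 3, length = 1, mean = 3/1 ≈ 3.000
  cycle 1 → 1: weight = 3, length = 1, mean = 3/1 ≈ 3.000
  cycle 2 → 2: weight = 4, length = 1, mean = 4/1 ≈ 4.000
  cycle 0 → 1 → 0: weight = 13, length = 2, mean = 13/2 ≈ 6.500
  cycle 0 → 2 → 0: weight = 9, length = 2, mean = 9/2 ≈ 4.500
  cycle 1 → 0 → 1: weight = 13, length = 2, mean = 13/2 ≈ 6.500
Minimum mean = 3.000, attained e.g. along the cycle 0 → 0 with weight 3 and length 1. So λ(A) = 3/1 = 3.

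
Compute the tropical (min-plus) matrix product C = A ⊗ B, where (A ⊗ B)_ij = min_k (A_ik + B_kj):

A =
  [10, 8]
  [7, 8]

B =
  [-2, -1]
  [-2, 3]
A ⊗ B =
  [6, 9]
  [5, 6]

Apply the min-plus product entry-by-entry:
  C[0][0] = min over k of (A[0][0] + B[0][0] = 10 + -2 = 8, A[0][1] + B[1][0] = 8 + -2 = 6) = 6 (attained at k = 1)
  C[0][1] = min over k of (A[0][0] + B[0][1] = 10 + -1 = 9, A[0][1] + B[1][1] = 8 + 3 = 11) = 9 (attained at k = 0)
  C[1][0] = min over k of (A[1][0] + B[0][0] = 7 + -2 = 5, A[1][1] + B[1][0] = 8 + -2 = 6) = 5 (attained at k = 0)
  C[1][1] = min over k of (A[1][0] + B[0][1] = 7 + -1 = 6, A[1][1] + B[1][1] = 8 + 3 = 11) = 6 (attained at k = 0)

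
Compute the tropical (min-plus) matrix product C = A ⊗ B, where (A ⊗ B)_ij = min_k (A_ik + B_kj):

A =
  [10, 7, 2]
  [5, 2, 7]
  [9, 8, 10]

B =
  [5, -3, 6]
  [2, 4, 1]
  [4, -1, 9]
A ⊗ B =
  [6, 1, 8]
  [4, 2, 3]
  [10, 6, 9]

Apply the min-plus product entry-by-entry:
  C[0][0] = min over k of (A[0][0] + B[0][0] = 10 + 5 = 15, A[0][1] + B[1][0] = 7 + 2 = 9, A[0][2] + B[2][0] = 2 + 4 = 6) = 6 (attained at k = 2)
  C[0][1] = min over k of (A[0][0] + B[0][1] = 10 + -3 = 7, A[0][1] + B[1][1] = 7 + 4 = 11, A[0][2] + B[2][1] = 2 + -1 = 1) = 1 (attained at k = 2)
  C[0][2] = min over k of (A[0][0] + B[0][2] = 10 + 6 = 16, A[0][1] + B[1][2] = 7 + 1 = 8, A[0][2] + B[2][2] = 2 + 9 = 11) = 8 (attained at k = 1)
  C[1][0] = min over k of (A[1][0] + B[0][0] = 5 + 5 = 10, A[1][1] + B[1][0] = 2 + 2 = 4, A[1][2] + B[2][0] = 7 + 4 = 11) = 4 (attained at k = 1)
  C[1][1] = min over k of (A[1][0] + B[0][1] = 5 + -3 = 2, A[1][1] + B[1][1] = 2 + 4 = 6, A[1][2] + B[2][1] = 7 + -1 = 6) = 2 (attained at k = 0)
  C[1][2] = min over k of (A[1][0] + B[0][2] = 5 + 6 = 11, A[1][1] + B[1][2] = 2 + 1 = 3, A[1][2] + B[2][2] = 7 + 9 = 16) = 3 (attained at k = 1)
  C[2][0] = min over k of (A[2][0] + B[0][0] = 9 + 5 = 14, A[2][1] + B[1][0] = 8 + 2 = 10, A[2][2] + B[2][0] = 10 + 4 = 14) = 10 (attained at k = 1)
  C[2][1] = min over k of (A[2][0] + B[0][1] = 9 + -3 = 6, A[2][1] + B[1][1] = 8 + 4 = 12, A[2][2] + B[2][1] = 10 + -1 = 9) = 6 (attained at k = 0)
  C[2][2] = min over k of (A[2][0] + B[0][2] = 9 + 6 = 15, A[2][1] + B[1][2] = 8 + 1 = 9, A[2][2] + B[2][2] = 10 + 9 = 19) = 9 (attained at k = 1)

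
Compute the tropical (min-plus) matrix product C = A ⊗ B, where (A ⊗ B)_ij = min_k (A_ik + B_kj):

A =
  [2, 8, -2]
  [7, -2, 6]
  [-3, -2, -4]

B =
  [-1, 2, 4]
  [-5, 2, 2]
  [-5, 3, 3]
A ⊗ B =
  [-7, 1, 1]
  [-7, 0, 0]
  [-9, -1, -1]

Apply the min-plus product entry-by-entry:
  C[0][0] = min over k of (A[0][0] + B[0][0] = 2 + -1 = 1, A[0][1] + B[1][0] = 8 + -5 = 3, A[0][2] + B[2][0] = -2 + -5 = -7) = -7 (attained at k = 2)
  C[0][1] = min over k of (A[0][0] + B[0][1] = 2 + 2 = 4, A[0][1] + B[1][1] = 8 + 2 = 10, A[0][2] + B[2][1] = -2 + 3 = 1) = 1 (attained at k = 2)
  C[0][2] = min over k of (A[0][0] + B[0][2] = 2 + 4 = 6, A[0][1] + B[1][2] = 8 + 2 = 10, A[0][2] + B[2][2] = -2 + 3 = 1) = 1 (attained at k = 2)
  C[1][0] = min over k of (A[1][0] + B[0][0] = 7 + -1 = 6, A[1][1] + B[1][0] = -2 + -5 = -7, A[1][2] + B[2][0] = 6 + -5 = 1) = -7 (attained at k = 1)
  C[1][1] = min over k of (A[1][0] + B[0][1] = 7 + 2 = 9, A[1][1] + B[1][1] = -2 + 2 = 0, A[1][2] + B[2][1] = 6 + 3 = 9) = 0 (attained at k = 1)
  C[1][2] = min over k of (A[1][0] + B[0][2] = 7 + 4 = 11, A[1][1] + B[1][2] = -2 + 2 = 0, A[1][2] + B[2][2] = 6 + 3 = 9) = 0 (attained at k = 1)
  C[2][0] = min over k of (A[2][0] + B[0][0] = -3 + -1 = -4, A[2][1] + B[1][0] = -2 + -5 = -7, A[2][2] + B[2][0] = -4 + -5 = -9) = -9 (attained at k = 2)
  C[2][1] = min over k of (A[2][0] + B[0][1] = -3 + 2 = -1, A[2][1] + B[1][1] = -2 + 2 = 0, A[2][2] + B[2][1] = -4 + 3 = -1) = -1 (attained at k = 0)
  C[2][2] = min over k of (A[2][0] + B[0][2] = -3 + 4 = 1, A[2][1] + B[1][2] = -2 + 2 = 0, A[2][2] + B[2][2] = -4 + 3 = -1) = -1 (attained at k = 2)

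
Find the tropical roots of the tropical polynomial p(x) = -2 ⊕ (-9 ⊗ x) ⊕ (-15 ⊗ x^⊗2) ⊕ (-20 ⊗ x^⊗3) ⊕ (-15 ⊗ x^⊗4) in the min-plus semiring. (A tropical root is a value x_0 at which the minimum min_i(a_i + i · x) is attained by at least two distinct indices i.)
Roots: {-5, 5, 6, 7}

Each tropical root is a break point of the lower envelope of the lines y = a_i + i · x (there are 5 lines, with slopes 0, 1, ..., 4). Only the lines that attain the minimum somewhere contribute to roots; other lines are dominated. Here the surviving (envelope) indices are i = 4, i = 3, i = 2, i = 1, i = 0.
Intersections between consecutive envelope lines give the roots: for adjacent envelope indices i < j the intersection is x = (a_i − a_j) / (j − i). Reading off the sorted break points: {-5, 5, 6, 7}.
Verification: at each break x_0, at least two indices attain the minimum of min_i(a_i + i · x_0).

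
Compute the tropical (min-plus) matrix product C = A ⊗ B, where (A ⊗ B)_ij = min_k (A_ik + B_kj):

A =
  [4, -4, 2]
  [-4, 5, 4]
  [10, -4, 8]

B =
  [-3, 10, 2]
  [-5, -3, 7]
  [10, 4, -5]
A ⊗ B =
  [-9, -7, -3]
  [-7, 2, -2]
  [-9, -7, 3]

Apply the min-plus product entry-by-entry:
  C[0][0] = min over k of (A[0][0] + B[0][0] = 4 + -3 = 1, A[0][1] + B[1][0] = -4 + -5 = -9, A[0][2] + B[2][0] = 2 + 10 = 12) = -9 (attained at k = 1)
  C[0][1] = min over k of (A[0][0] + B[0][1] = 4 + 10 = 14, A[0][1] + B[1][1] = -4 + -3 = -7, A[0][2] + B[2][1] = 2 + 4 = 6) = -7 (attained at k = 1)
  C[0][2] = min over k of (A[0][0] + B[0][2] = 4 + 2 = 6, A[0][1] + B[1][2] = -4 + 7 = 3, A[0][2] + B[2][2] = 2 + -5 = -3) = -3 (attained at k = 2)
  C[1][0] = min over k of (A[1][0] + B[0][0] = -4 + -3 = -7, A[1][1] + B[1][0] = 5 + -5 = 0, A[1][2] + B[2][0] = 4 + 10 = 14) = -7 (attained at k = 0)
  C[1][1] = min over k of (A[1][0] + B[0][1] = -4 + 10 = 6, A[1][1] + B[1][1] = 5 + -3 = 2, A[1][2] + B[2][1] = 4 + 4 = 8) = 2 (attained at k = 1)
  C[1][2] = min over k of (A[1][0] + B[0][2] = -4 + 2 = -2, A[1][1] + B[1][2] = 5 + 7 = 12, A[1][2] + B[2][2] = 4 + -5 = -1) = -2 (attained at k = 0)
  C[2][0] = min over k of (A[2][0] + B[0][0] = 10 + -3 = 7, A[2][1] + B[1][0] = -4 + -5 = -9, A[2][2] + B[2][0] = 8 + 10 = 18) = -9 (attained at k = 1)
  C[2][1] = min over k of (A[2][0] + B[0][1] = 10 + 10 = 20, A[2][1] + B[1][1] = -4 + -3 = -7, A[2][2] + B[2][1] = 8 + 4 = 12) = -7 (attained at k = 1)
  C[2][2] = min over k of (A[2][0] + B[0][2] = 10 + 2 = 12, A[2][1] + B[1][2] = -4 + 7 = 3, A[2][2] + B[2][2] = 8 + -5 = 3) = 3 (attained at k = 1)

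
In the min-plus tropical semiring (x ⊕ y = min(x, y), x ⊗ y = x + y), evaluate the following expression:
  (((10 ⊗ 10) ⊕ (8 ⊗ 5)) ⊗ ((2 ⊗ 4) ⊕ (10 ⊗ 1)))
(((10 ⊗ 10) ⊕ (8 ⊗ 5)) ⊗ ((2 ⊗ 4) ⊕ (10 ⊗ 1))) = 19

Expand innermost to outermost. Recall ⊕ takes the minimum of its arguments and ⊗ takes their sum. Working out the expression (((10 ⊗ 10) ⊕ (8 ⊗ 5)) ⊗ ((2 ⊗ 4) ⊕ (10 ⊗ 1))) gives 19.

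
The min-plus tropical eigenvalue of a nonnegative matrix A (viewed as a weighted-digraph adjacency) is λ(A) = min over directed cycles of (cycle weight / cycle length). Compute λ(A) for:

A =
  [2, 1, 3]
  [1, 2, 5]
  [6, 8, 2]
λ(A) = 1

Enumerate directed cycles and compute their means (weight / length). Sample:
  cycle 0 → 0: weight = 2, length = 1, mean = 2/1 ≈ 2.000
  cycle 1 → 1: weight = 2, length = 1, mean = 2/1 ≈ 2.000
  cycle 2 → 2: weight = 2, length = 1, mean = 2/1 ≈ 2.000
  cycle 0 → 1 → 0: weight = 2, length = 2, mean = 2/2 ≈ 1.000
  cycle 0 → 2 → 0: weight = 9, length = 2, mean = 9/2 ≈ 4.500
  cycle 1 → 0 → 1: weight = 2, length = 2, mean = 2/2 ≈ 1.000
Minimum mean = 1.000, attained e.g. along the cycle 0 → 1 → 0 with weight 2 and length 2. So λ(A) = 2/2 = 1.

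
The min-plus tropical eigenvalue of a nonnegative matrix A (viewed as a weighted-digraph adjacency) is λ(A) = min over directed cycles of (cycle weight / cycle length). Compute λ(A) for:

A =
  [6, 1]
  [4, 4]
λ(A) = 5/2

Enumerate directed cycles and compute their means (weight / length). Sample:
  cycle 0 → 0: weight = 6, length = 1, mean = 6/1 ≈ 6.000
  cycle 1 → 1: weight = 4, length = 1, mean = 4/1 ≈ 4.000
  cycle 0 → 1 → 0: weight = 5, length = 2, mean = 5/2 ≈ 2.500
  cycle 1 → 0 → 1: weight = 5, length = 2, mean = 5/2 ≈ 2.500
Minimum mean = 2.500, attained e.g. along the cycle 0 → 1 → 0 with weight 5 and length 2. So λ(A) = 5/2 = 5/2.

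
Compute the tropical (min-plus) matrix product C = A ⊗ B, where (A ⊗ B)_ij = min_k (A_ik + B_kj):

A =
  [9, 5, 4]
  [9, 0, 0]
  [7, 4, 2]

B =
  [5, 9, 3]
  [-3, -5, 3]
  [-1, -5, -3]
A ⊗ B =
  [2, -1, 1]
  [-3, -5, -3]
  [1, -3, -1]

Apply the min-plus product entry-by-entry:
  C[0][0] = min over k of (A[0][0] + B[0][0] = 9 + 5 = 14, A[0][1] + B[1][0] = 5 + -3 = 2, A[0][2] + B[2][0] = 4 + -1 = 3) = 2 (attained at k = 1)
  C[0][1] = min over k of (A[0][0] + B[0][1] = 9 + 9 = 18, A[0][1] + B[1][1] = 5 + -5 = 0, A[0][2] + B[2][1] = 4 + -5 = -1) = -1 (attained at k = 2)
  C[0][2] = min over k of (A[0][0] + B[0][2] = 9 + 3 = 12, A[0][1] + B[1][2] = 5 + 3 = 8, A[0][2] + B[2][2] = 4 + -3 = 1) = 1 (attained at k = 2)
  C[1][0] = min over k of (A[1][0] + B[0][0] = 9 + 5 = 14, A[1][1] + B[1][0] = 0 + -3 = -3, A[1][2] + B[2][0] = 0 + -1 = -1) = -3 (attained at k = 1)
  C[1][1] = min over k of (A[1][0] + B[0][1] = 9 + 9 = 18, A[1][1] + B[1][1] = 0 + -5 = -5, A[1][2] + B[2][1] = 0 + -5 = -5) = -5 (attained at k = 1)
  C[1][2] = min over k of (A[1][0] + B[0][2] = 9 + 3 = 12, A[1][1] + B[1][2] = 0 + 3 = 3, A[1][2] + B[2][2] = 0 + -3 = -3) = -3 (attained at k = 2)
  C[2][0] = min over k of (A[2][0] + B[0][0] = 7 + 5 = 12, A[2][1] + B[1][0] = 4 + -3 = 1, A[2][2] + B[2][0] = 2 + -1 = 1) = 1 (attained at k = 1)
  C[2][1] = min over k of (A[2][0] + B[0][1] = 7 + 9 = 16, A[2][1] + B[1][1] = 4 + -5 = -1, A[2][2] + B[2][1] = 2 + -5 = -3) = -3 (attained at k = 2)
  C[2][2] = min over k of (A[2][0] + B[0][2] = 7 + 3 = 10, A[2][1] + B[1][2] = 4 + 3 = 7, A[2][2] + B[2][2] = 2 + -3 = -1) = -1 (attained at k = 2)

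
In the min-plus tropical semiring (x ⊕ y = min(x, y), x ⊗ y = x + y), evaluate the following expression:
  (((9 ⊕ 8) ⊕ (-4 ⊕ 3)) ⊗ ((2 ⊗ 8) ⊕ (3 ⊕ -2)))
(((9 ⊕ 8) ⊕ (-4 ⊕ 3)) ⊗ ((2 ⊗ 8) ⊕ (3 ⊕ -2))) = -6

Expand innermost to outermost. Recall ⊕ takes the minimum of its arguments and ⊗ takes their sum. Working out the expression (((9 ⊕ 8) ⊕ (-4 ⊕ 3)) ⊗ ((2 ⊗ 8) ⊕ (3 ⊕ -2))) gives -6.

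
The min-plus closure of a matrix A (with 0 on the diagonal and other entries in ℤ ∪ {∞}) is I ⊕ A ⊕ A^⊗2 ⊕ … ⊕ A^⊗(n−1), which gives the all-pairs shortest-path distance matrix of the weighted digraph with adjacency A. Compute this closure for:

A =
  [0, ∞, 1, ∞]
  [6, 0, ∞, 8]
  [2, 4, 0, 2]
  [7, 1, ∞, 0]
Closure =
  [0, 4, 1, 3]
  [6, 0, 7, 8]
  [2, 3, 0, 2]
  [7, 1, 8, 0]

This is the Floyd-Warshall all-pairs shortest-path computation. For each intermediate vertex k = 0, 1, …, 3, update dist[i][j] ← min(dist[i][j], dist[i][k] + dist[k][j]). The final matrix gives, for each (i, j), the minimum total weight of any directed path from i to j (possibly empty when i = j).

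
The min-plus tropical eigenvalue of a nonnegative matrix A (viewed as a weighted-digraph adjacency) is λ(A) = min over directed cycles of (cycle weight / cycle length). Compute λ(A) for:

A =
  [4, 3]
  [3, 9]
λ(A) = 3

Enumerate directed cycles and compute their means (weight / length). Sample:
  cycle 0 → 0: weight = 4, length = 1, mean = 4/1 ≈ 4.000
  cycle 1 → 1: weight = 9, length = 1, mean = 9/1 ≈ 9.000
  cycle 0 → 1 → 0: weight = 6, length = 2, mean = 6/2 ≈ 3.000
  cycle 1 → 0 → 1: weight = 6, length = 2, mean = 6/2 ≈ 3.000
Minimum mean = 3.000, attained e.g. along the cycle 0 → 1 → 0 with weight 6 and length 2. So λ(A) = 6/2 = 3.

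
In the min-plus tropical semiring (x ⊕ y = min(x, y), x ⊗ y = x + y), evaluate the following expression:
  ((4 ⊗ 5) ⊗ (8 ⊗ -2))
((4 ⊗ 5) ⊗ (8 ⊗ -2)) = 15

Expand innermost to outermost. Recall ⊕ takes the minimum of its arguments and ⊗ takes their sum. Working out the expression ((4 ⊗ 5) ⊗ (8 ⊗ -2)) gives 15.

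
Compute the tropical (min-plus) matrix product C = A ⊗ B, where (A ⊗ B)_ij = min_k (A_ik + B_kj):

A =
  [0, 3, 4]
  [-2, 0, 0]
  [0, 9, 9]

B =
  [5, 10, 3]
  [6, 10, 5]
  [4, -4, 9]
A ⊗ B =
  [5, 0, 3]
  [3, -4, 1]
  [5, 5, 3]

Apply the min-plus product entry-by-entry:
  C[0][0] = min over k of (A[0][0] + B[0][0] = 0 + 5 = 5, A[0][1] + B[1][0] = 3 + 6 = 9, A[0][2] + B[2][0] = 4 + 4 = 8) = 5 (attained at k = 0)
  C[0][1] = min over k of (A[0][0] + B[0][1] = 0 + 10 = 10, A[0][1] + B[1][1] = 3 + 10 = 13, A[0][2] + B[2][1] = 4 + -4 = 0) = 0 (attained at k = 2)
  C[0][2] = min over k of (A[0][0] + B[0][2] = 0 + 3 = 3, A[0][1] + B[1][2] = 3 + 5 = 8, A[0][2] + B[2][2] = 4 + 9 = 13) = 3 (attained at k = 0)
  C[1][0] = min over k of (A[1][0] + B[0][0] = -2 + 5 = 3, A[1][1] + B[1][0] = 0 + 6 = 6, A[1][2] + B[2][0] = 0 + 4 = 4) = 3 (attained at k = 0)
  C[1][1] = min over k of (A[1][0] + B[0][1] = -2 + 10 = 8, A[1][1] + B[1][1] = 0 + 10 = 10, A[1][2] + B[2][1] = 0 + -4 = -4) = -4 (attained at k = 2)
  C[1][2] = min over k of (A[1][0] + B[0][2] = -2 + 3 = 1, A[1][1] + B[1][2] = 0 + 5 = 5, A[1][2] + B[2][2] = 0 + 9 = 9) = 1 (attained at k = 0)
  C[2][0] = min over k of (A[2][0] + B[0][0] = 0 + 5 = 5, A[2][1] + B[1][0] = 9 + 6 = 15, A[2][2] + B[2][0] = 9 + 4 = 13) = 5 (attained at k = 0)
  C[2][1] = min over k of (A[2][0] + B[0][1] = 0 + 10 = 10, A[2][1] + B[1][1] = 9 + 10 = 19, A[2][2] + B[2][1] = 9 + -4 = 5) = 5 (attained at k = 2)
  C[2][2] = min over k of (A[2][0] + B[0][2] = 0 + 3 = 3, A[2][1] + B[1][2] = 9 + 5 = 14, A[2][2] + B[2][2] = 9 + 9 = 18) = 3 (attained at k = 0)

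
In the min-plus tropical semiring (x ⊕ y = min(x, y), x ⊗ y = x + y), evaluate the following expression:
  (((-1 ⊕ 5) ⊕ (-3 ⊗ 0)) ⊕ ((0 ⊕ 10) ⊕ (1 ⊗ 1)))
(((-1 ⊕ 5) ⊕ (-3 ⊗ 0)) ⊕ ((0 ⊕ 10) ⊕ (1 ⊗ 1))) = -3

Expand innermost to outermost. Recall ⊕ takes the minimum of its arguments and ⊗ takes their sum. Working out the expression (((-1 ⊕ 5) ⊕ (-3 ⊗ 0)) ⊕ ((0 ⊕ 10) ⊕ (1 ⊗ 1))) gives -3.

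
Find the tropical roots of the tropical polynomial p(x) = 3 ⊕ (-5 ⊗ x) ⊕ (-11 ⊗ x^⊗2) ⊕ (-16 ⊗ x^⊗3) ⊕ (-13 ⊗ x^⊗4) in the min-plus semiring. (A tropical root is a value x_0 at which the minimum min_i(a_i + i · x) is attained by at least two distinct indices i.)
Roots: {-3, 5, 6, 8}

Each tropical root is a break point of the lower envelope of the lines y = a_i + i · x (there are 5 lines, with slopes 0, 1, ..., 4). Only the lines that attain the minimum somewhere contribute to roots; other lines are dominated. Here the surviving (envelope) indices are i = 4, i = 3, i = 2, i = 1, i = 0.
Intersections between consecutive envelope lines give the roots: for adjacent envelope indices i < j the intersection is x = (a_i − a_j) / (j − i). Reading off the sorted break points: {-3, 5, 6, 8}.
Verification: at each break x_0, at least two indices attain the minimum of min_i(a_i + i · x_0).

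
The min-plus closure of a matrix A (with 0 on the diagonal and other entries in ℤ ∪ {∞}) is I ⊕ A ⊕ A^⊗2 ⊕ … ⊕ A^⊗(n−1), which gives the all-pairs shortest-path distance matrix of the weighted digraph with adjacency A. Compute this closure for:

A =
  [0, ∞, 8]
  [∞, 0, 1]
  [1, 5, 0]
Closure =
  [0, 13, 8]
  [2, 0, 1]
  [1, 5, 0]

This is the Floyd-Warshall all-pairs shortest-path computation. For each intermediate vertex k = 0, 1, …, 2, update dist[i][j] ← min(dist[i][j], dist[i][k] + dist[k][j]). The final matrix gives, for each (i, j), the minimum total weight of any directed path from i to j (possibly empty when i = j).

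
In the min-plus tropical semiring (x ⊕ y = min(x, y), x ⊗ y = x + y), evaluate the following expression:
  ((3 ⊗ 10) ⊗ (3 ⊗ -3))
((3 ⊗ 10) ⊗ (3 ⊗ -3)) = 13

Expand innermost to outermost. Recall ⊕ takes the minimum of its arguments and ⊗ takes their sum. Working out the expression ((3 ⊗ 10) ⊗ (3 ⊗ -3)) gives 13.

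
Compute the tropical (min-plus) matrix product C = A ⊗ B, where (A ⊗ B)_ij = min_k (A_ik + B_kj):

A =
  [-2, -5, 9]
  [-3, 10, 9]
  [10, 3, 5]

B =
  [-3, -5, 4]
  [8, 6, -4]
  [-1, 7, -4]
A ⊗ B =
  [-5, -7, -9]
  [-6, -8, 1]
  [4, 5, -1]

Apply the min-plus product entry-by-entry:
  C[0][0] = min over k of (A[0][0] + B[0][0] = -2 + -3 = -5, A[0][1] + B[1][0] = -5 + 8 = 3, A[0][2] + B[2][0] = 9 + -1 = 8) = -5 (attained at k = 0)
  C[0][1] = min over k of (A[0][0] + B[0][1] = -2 + -5 = -7, A[0][1] + B[1][1] = -5 + 6 = 1, A[0][2] + B[2][1] = 9 + 7 = 16) = -7 (attained at k = 0)
  C[0][2] = min over k of (A[0][0] + B[0][2] = -2 + 4 = 2, A[0][1] + B[1][2] = -5 + -4 = -9, A[0][2] + B[2][2] = 9 + -4 = 5) = -9 (attained at k = 1)
  C[1][0] = min over k of (A[1][0] + B[0][0] = -3 + -3 = -6, A[1][1] + B[1][0] = 10 + 8 = 18, A[1][2] + B[2][0] = 9 + -1 = 8) = -6 (attained at k = 0)
  C[1][1] = min over k of (A[1][0] + B[0][1] = -3 + -5 = -8, A[1][1] + B[1][1] = 10 + 6 = 16, A[1][2] + B[2][1] = 9 + 7 = 16) = -8 (attained at k = 0)
  C[1][2] = min over k of (A[1][0] + B[0][2] = -3 + 4 = 1, A[1][1] + B[1][2] = 10 + -4 = 6, A[1][2] + B[2][2] = 9 + -4 = 5) = 1 (attained at k = 0)
  C[2][0] = min over k of (A[2][0] + B[0][0] = 10 + -3 = 7, A[2][1] + B[1][0] = 3 + 8 = 11, A[2][2] + B[2][0] = 5 + -1 = 4) = 4 (attained at k = 2)
  C[2][1] = min over k of (A[2][0] + B[0][1] = 10 + -5 = 5, A[2][1] + B[1][1] = 3 + 6 = 9, A[2][2] + B[2][1] = 5 + 7 = 12) = 5 (attained at k = 0)
  C[2][2] = min over k of (A[2][0] + B[0][2] = 10 + 4 = 14, A[2][1] + B[1][2] = 3 + -4 = -1, A[2][2] + B[2][2] = 5 + -4 = 1) = -1 (attained at k = 1)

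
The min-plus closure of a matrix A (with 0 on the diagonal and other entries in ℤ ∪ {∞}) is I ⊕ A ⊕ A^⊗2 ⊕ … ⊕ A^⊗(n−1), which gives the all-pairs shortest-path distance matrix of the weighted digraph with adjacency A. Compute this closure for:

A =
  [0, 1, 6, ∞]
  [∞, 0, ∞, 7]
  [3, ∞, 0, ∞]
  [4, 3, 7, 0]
Closure =
  [0, 1, 6, 8]
  [11, 0, 14, 7]
  [3, 4, 0, 11]
  [4, 3, 7, 0]

This is the Floyd-Warshall all-pairs shortest-path computation. For each intermediate vertex k = 0, 1, …, 3, update dist[i][j] ← min(dist[i][j], dist[i][k] + dist[k][j]). The final matrix gives, for each (i, j), the minimum total weight of any directed path from i to j (possibly empty when i = j).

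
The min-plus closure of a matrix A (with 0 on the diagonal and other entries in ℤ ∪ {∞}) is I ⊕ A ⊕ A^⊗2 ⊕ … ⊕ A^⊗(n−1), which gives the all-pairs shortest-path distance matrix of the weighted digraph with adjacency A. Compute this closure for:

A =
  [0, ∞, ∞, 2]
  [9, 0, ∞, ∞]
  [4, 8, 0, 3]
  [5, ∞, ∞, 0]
Closure =
  [0, ∞, ∞, 2]
  [9, 0, ∞, 11]
  [4, 8, 0, 3]
  [5, ∞, ∞, 0]

This is the Floyd-Warshall all-pairs shortest-path computation. For each intermediate vertex k = 0, 1, …, 3, update dist[i][j] ← min(dist[i][j], dist[i][k] + dist[k][j]). The final matrix gives, for each (i, j), the minimum total weight of any directed path from i to j (possibly empty when i = j).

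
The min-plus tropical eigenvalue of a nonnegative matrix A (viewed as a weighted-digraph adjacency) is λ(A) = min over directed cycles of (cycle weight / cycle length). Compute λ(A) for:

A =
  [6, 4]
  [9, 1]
λ(A) = 1

Enumerate directed cycles and compute their means (weight / length). Sample:
  cycle 0 → 0: weight = 6, length = 1, mean = 6/1 ≈ 6.000
  cycle 1 → 1: weight = 1, length = 1, mean = 1/1 ≈ 1.000
  cycle 0 → 1 → 0: weight = 13, length = 2, mean = 13/2 ≈ 6.500
  cycle 1 → 0 → 1: weight = 13, length = 2, mean = 13/2 ≈ 6.500
Minimum mean = 1.000, attained e.g. along the cycle 1 → 1 with weight 1 and length 1. So λ(A) = 1/1 = 1.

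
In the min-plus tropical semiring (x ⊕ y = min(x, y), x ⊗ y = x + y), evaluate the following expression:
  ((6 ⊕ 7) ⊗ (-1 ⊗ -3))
((6 ⊕ 7) ⊗ (-1 ⊗ -3)) = 2

Expand innermost to outermost. Recall ⊕ takes the minimum of its arguments and ⊗ takes their sum. Working out the expression ((6 ⊕ 7) ⊗ (-1 ⊗ -3)) gives 2.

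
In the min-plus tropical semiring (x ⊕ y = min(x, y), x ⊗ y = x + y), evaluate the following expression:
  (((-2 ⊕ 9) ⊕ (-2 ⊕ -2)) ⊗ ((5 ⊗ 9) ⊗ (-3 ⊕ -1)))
(((-2 ⊕ 9) ⊕ (-2 ⊕ -2)) ⊗ ((5 ⊗ 9) ⊗ (-3 ⊕ -1))) = 9

Expand innermost to outermost. Recall ⊕ takes the minimum of its arguments and ⊗ takes their sum. Working out the expression (((-2 ⊕ 9) ⊕ (-2 ⊕ -2)) ⊗ ((5 ⊗ 9) ⊗ (-3 ⊕ -1))) gives 9.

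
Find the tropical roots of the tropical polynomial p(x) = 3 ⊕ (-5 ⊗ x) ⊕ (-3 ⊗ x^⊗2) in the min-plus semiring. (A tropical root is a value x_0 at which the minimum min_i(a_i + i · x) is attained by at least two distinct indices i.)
Roots: {-2, 8}

Each tropical root is a break point of the lower envelope of the lines y = a_i + i · x (there are 3 lines, with slopes 0, 1, ..., 2). Only the lines that attain the minimum somewhere contribute to roots; other lines are dominated. Here the surviving (envelope) indices are i = 2, i = 1, i = 0.
Intersections between consecutive envelope lines give the roots: for adjacent envelope indices i < j the intersection is x = (a_i − a_j) / (j − i). Reading off the sorted break points: {-2, 8}.
Verification: at each break x_0, at least two indices attain the minimum of min_i(a_i + i · x_0).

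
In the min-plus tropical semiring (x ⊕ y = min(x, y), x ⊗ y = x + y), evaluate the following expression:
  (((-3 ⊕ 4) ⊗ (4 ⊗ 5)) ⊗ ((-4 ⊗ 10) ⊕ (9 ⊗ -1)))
(((-3 ⊕ 4) ⊗ (4 ⊗ 5)) ⊗ ((-4 ⊗ 10) ⊕ (9 ⊗ -1))) = 12

Expand innermost to outermost. Recall ⊕ takes the minimum of its arguments and ⊗ takes their sum. Working out the expression (((-3 ⊕ 4) ⊗ (4 ⊗ 5)) ⊗ ((-4 ⊗ 10) ⊕ (9 ⊗ -1))) gives 12.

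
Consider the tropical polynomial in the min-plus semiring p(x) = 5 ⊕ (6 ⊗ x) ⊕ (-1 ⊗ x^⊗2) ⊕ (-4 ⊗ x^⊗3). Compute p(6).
p(6) = 5

A tropical monomial a ⊗ x^⊗i evaluates to a + i · x. Evaluating each term at x = 6:
  Term 0 contributes 5 + 0 · 6 = 5
  Term 1 contributes 6 + 1 · 6 = 12
  Term 2 contributes -1 + 2 · 6 = 11
  Term 3 contributes -4 + 3 · 6 = 14
p(6) = ⊕ of these = min[5, 12, 11, 14] = 5.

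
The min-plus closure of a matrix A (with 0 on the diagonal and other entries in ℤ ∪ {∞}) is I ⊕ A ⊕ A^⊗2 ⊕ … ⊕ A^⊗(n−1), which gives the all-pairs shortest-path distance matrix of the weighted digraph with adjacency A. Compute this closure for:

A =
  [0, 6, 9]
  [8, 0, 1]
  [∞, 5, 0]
Closure =
  [0, 6, 7]
  [8, 0, 1]
  [13, 5, 0]

This is the Floyd-Warshall all-pairs shortest-path computation. For each intermediate vertex k = 0, 1, …, 2, update dist[i][j] ← min(dist[i][j], dist[i][k] + dist[k][j]). The final matrix gives, for each (i, j), the minimum total weight of any directed path from i to j (possibly empty when i = j).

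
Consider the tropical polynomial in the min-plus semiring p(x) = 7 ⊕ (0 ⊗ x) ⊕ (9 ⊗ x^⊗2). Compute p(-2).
p(-2) = -2

A tropical monomial a ⊗ x^⊗i evaluates to a + i · x. Evaluating each term at x = -2:
  Term 0 contributes 7 + 0 · -2 = 7
  Term 1 contributes 0 + 1 · -2 = -2
  Term 2 contributes 9 + 2 · -2 = 5
p(-2) = ⊕ of these = min[7, -2, 5] = -2.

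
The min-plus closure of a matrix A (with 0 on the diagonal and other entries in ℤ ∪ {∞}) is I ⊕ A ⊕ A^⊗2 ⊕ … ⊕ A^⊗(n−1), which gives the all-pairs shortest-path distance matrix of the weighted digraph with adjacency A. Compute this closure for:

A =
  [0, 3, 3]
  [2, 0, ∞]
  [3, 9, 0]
Closure =
  [0, 3, 3]
  [2, 0, 5]
  [3, 6, 0]

This is the Floyd-Warshall all-pairs shortest-path computation. For each intermediate vertex k = 0, 1, …, 2, update dist[i][j] ← min(dist[i][j], dist[i][k] + dist[k][j]). The final matrix gives, for each (i, j), the minimum total weight of any directed path from i to j (possibly empty when i = j).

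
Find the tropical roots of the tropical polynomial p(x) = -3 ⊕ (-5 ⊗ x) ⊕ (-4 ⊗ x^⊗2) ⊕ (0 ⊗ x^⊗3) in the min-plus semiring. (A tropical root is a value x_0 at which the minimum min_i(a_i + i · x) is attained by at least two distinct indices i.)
Roots: {-4, -1, 2}

Each tropical root is a break point of the lower envelope of the lines y = a_i + i · x (there are 4 lines, with slopes 0, 1, ..., 3). Only the lines that attain the minimum somewhere contribute to roots; other lines are dominated. Here the surviving (envelope) indices are i = 3, i = 2, i = 1, i = 0.
Intersections between consecutive envelope lines give the roots: for adjacent envelope indices i < j the intersection is x = (a_i − a_j) / (j − i). Reading off the sorted break points: {-4, -1, 2}.
Verification: at each break x_0, at least two indices attain the minimum of min_i(a_i + i · x_0).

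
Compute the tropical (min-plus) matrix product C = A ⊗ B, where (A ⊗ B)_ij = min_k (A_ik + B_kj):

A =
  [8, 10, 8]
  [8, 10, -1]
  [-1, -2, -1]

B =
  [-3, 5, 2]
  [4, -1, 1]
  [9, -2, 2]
A ⊗ B =
  [5, 6, 10]
  [5, -3, 1]
  [-4, -3, -1]

Apply the min-plus product entry-by-entry:
  C[0][0] = min over k of (A[0][0] + B[0][0] = 8 + -3 = 5, A[0][1] + B[1][0] = 10 + 4 = 14, A[0][2] + B[2][0] = 8 + 9 = 17) = 5 (attained at k = 0)
  C[0][1] = min over k of (A[0][0] + B[0][1] = 8 + 5 = 13, A[0][1] + B[1][1] = 10 + -1 = 9, A[0][2] + B[2][1] = 8 + -2 = 6) = 6 (attained at k = 2)
  C[0][2] = min over k of (A[0][0] + B[0][2] = 8 + 2 = 10, A[0][1] + B[1][2] = 10 + 1 = 11, A[0][2] + B[2][2] = 8 + 2 = 10) = 10 (attained at k = 0)
  C[1][0] = min over k of (A[1][0] + B[0][0] = 8 + -3 = 5, A[1][1] + B[1][0] = 10 + 4 = 14, A[1][2] + B[2][0] = -1 + 9 = 8) = 5 (attained at k = 0)
  C[1][1] = min over k of (A[1][0] + B[0][1] = 8 + 5 = 13, A[1][1] + B[1][1] = 10 + -1 = 9, A[1][2] + B[2][1] = -1 + -2 = -3) = -3 (attained at k = 2)
  C[1][2] = min over k of (A[1][0] + B[0][2] = 8 + 2 = 10, A[1][1] + B[1][2] = 10 + 1 = 11, A[1][2] + B[2][2] = -1 + 2 = 1) = 1 (attained at k = 2)
  C[2][0] = min over k of (A[2][0] + B[0][0] = -1 + -3 = -4, A[2][1] + B[1][0] = -2 + 4 = 2, A[2][2] + B[2][0] = -1 + 9 = 8) = -4 (attained at k = 0)
  C[2][1] = min over k of (A[2][0] + B[0][1] = -1 + 5 = 4, A[2][1] + B[1][1] = -2 + -1 = -3, A[2][2] + B[2][1] = -1 + -2 = -3) = -3 (attained at k = 1)
  C[2][2] = min over k of (A[2][0] + B[0][2] = -1 + 2 = 1, A[2][1] + B[1][2] = -2 + 1 = -1, A[2][2] + B[2][2] = -1 + 2 = 1) = -1 (attained at k = 1)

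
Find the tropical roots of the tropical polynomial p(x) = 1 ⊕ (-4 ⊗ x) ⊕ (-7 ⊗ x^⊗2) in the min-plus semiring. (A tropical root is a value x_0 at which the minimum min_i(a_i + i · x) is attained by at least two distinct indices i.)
Roots: {3, 5}

Each tropical root is a break point of the lower envelope of the lines y = a_i + i · x (there are 3 lines, with slopes 0, 1, ..., 2). Only the lines that attain the minimum somewhere contribute to roots; other lines are dominated. Here the surviving (envelope) indices are i = 2, i = 1, i = 0.
Intersections between consecutive envelope lines give the roots: for adjacent envelope indices i < j the intersection is x = (a_i − a_j) / (j − i). Reading off the sorted break points: {3, 5}.
Verification: at each break x_0, at least two indices attain the minimum of min_i(a_i + i · x_0).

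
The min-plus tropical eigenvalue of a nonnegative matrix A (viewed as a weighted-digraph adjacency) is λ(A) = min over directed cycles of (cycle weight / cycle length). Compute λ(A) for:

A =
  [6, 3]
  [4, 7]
λ(A) = 7/2

Enumerate directed cycles and compute their means (weight / length). Sample:
  cycle 0 → 0: weight = 6, length = 1, mean = 6/1 ≈ 6.000
  cycle 1 → 1: weight = 7, length = 1, mean = 7/1 ≈ 7.000
  cycle 0 → 1 → 0: weight = 7, length = 2, mean = 7/2 ≈ 3.500
  cycle 1 → 0 → 1: weight = 7, length = 2, mean = 7/2 ≈ 3.500
Minimum mean = 3.500, attained e.g. along the cycle 0 → 1 → 0 with weight 7 and length 2. So λ(A) = 7/2 = 7/2.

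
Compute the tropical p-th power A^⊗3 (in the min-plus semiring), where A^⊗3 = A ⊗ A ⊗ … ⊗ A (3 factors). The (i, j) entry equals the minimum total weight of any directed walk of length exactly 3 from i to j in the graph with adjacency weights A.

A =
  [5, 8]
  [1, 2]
A^⊗3 =
  [11, 12]
  [5, 6]

Each entry (A^⊗3)_ij equals the minimum over all length-3 walks i = v_0 → v_1 → … → v_3 = j of Σ_t A[v_t][v_{t+1}]. For example, for (i, j) = (0, 1) we minimise over 4 possible intermediate vertex sequences; the minimum is 12, attained along the walk 0 → 1 → 1 → 1.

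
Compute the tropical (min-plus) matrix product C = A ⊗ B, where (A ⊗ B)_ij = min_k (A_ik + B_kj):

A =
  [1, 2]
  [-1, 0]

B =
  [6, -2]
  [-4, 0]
A ⊗ B =
  [-2, -1]
  [-4, -3]

Apply the min-plus product entry-by-entry:
  C[0][0] = min over k of (A[0][0] + B[0][0] = 1 + 6 = 7, A[0][1] + B[1][0] = 2 + -4 = -2) = -2 (attained at k = 1)
  C[0][1] = min over k of (A[0][0] + B[0][1] = 1 + -2 = -1, A[0][1] + B[1][1] = 2 + 0 = 2) = -1 (attained at k = 0)
  C[1][0] = min over k of (A[1][0] + B[0][0] = -1 + 6 = 5, A[1][1] + B[1][0] = 0 + -4 = -4) = -4 (attained at k = 1)
  C[1][1] = min over k of (A[1][0] + B[0][1] = -1 + -2 = -3, A[1][1] + B[1][1] = 0 + 0 = 0) = -3 (attained at k = 0)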